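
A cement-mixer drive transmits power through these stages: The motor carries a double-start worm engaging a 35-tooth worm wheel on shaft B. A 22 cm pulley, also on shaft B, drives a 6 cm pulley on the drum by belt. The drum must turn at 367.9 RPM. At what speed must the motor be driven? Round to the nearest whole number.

Overall ratio R = 17.5 × 0.27273 = 4.7727.
Required input speed = output speed × R = 367.9 × 4.7727 = 1755.9 RPM.

1756 RPM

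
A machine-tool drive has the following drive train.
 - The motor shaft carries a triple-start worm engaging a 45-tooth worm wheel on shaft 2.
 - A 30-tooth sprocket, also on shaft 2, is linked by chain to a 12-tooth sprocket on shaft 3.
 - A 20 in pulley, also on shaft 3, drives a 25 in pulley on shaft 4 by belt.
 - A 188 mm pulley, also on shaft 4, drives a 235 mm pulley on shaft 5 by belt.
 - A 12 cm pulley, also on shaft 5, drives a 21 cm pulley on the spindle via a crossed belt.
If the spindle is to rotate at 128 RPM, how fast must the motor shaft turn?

2100 RPM

Overall ratio R = 15 × 0.4 × 1.25 × 1.25 × 1.75 = 16.406.
Required input speed = output speed × R = 128 × 16.406 = 2100 RPM.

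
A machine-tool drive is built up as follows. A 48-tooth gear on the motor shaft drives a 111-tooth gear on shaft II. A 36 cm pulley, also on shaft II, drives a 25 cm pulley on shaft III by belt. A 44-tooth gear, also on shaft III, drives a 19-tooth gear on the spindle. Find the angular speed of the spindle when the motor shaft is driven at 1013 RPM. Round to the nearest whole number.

1461 RPM

Gear mesh: ratio = 111/48 = 2.3125, so shaft II turns at 1013 / 2.3125 = 438.05 RPM.
Belt: ratio = 25/36 = 0.69444, so shaft III turns at 438.05 / 0.69444 = 630.8 RPM.
Gear mesh: ratio = 19/44 = 0.43182, so the spindle turns at 630.8 / 0.43182 = 1460.8 RPM.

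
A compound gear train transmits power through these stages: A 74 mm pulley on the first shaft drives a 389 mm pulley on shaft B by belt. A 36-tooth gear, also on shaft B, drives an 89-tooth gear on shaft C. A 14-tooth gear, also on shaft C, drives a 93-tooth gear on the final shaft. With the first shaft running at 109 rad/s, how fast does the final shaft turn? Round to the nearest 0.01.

the first shaft → shaft B (belt, 389/74): 109 ÷ 5.2568 = 20.735 rad/s
shaft B → shaft C (gear mesh, 89/36): 20.735 ÷ 2.4722 = 8.3873 rad/s
shaft C → the final shaft (gear mesh, 93/14): 8.3873 ÷ 6.6429 = 1.2626 rad/s

1.26 rad/s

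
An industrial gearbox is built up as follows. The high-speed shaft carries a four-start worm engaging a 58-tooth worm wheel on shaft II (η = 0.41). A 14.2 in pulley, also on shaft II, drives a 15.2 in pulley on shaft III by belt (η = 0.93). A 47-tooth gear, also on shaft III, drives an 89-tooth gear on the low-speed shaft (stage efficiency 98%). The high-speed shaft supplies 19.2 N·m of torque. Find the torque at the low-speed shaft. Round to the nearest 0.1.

210.9 N·m

After the worm (58/4): 19.2 × 14.5 × 0.41 = 114.14 N·m
After the belt (15.2/14.2): 114.14 × 1.0704 × 0.93 = 113.63 N·m
After the gear mesh (89/47): 113.63 × 1.8936 × 0.98 = 210.87 N·m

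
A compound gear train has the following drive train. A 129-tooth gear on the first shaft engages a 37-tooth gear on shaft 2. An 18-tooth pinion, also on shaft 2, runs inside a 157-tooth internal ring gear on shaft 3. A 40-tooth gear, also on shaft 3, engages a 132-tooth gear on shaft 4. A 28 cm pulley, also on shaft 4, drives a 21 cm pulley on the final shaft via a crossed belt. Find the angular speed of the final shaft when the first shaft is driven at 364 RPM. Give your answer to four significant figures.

the first shaft → shaft 2 (gear mesh, 37/129): 364 ÷ 0.28682 = 1269.1 RPM
shaft 2 → shaft 3 (internal gear, 157/18): 1269.1 ÷ 8.7222 = 145.5 RPM
shaft 3 → shaft 4 (gear mesh, 132/40): 145.5 ÷ 3.3 = 44.091 RPM
shaft 4 → the final shaft (belt, 21/28): 44.091 ÷ 0.75 = 58.788 RPM

58.79 RPM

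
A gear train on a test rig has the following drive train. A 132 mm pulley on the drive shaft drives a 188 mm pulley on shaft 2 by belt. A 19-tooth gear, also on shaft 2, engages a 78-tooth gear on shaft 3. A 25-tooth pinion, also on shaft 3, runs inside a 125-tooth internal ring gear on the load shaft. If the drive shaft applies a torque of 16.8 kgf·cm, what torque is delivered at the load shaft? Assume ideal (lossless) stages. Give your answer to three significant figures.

491 kgf·cm

Belt: ratio = 188/132 = 1.4242; torque at shaft 2 = 16.8 × 1.4242 = 23.927 kgf·cm.
Gear mesh: ratio = 78/19 = 4.1053; torque at shaft 3 = 23.927 × 4.1053 = 98.228 kgf·cm.
Internal gear: ratio = 125/25 = 5; torque at the load shaft = 98.228 × 5 = 491.14 kgf·cm.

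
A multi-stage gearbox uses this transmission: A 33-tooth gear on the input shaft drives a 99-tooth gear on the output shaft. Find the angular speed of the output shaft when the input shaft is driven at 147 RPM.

gear mesh 99/33 = 3 → 147/3 = 49 RPM

49 RPM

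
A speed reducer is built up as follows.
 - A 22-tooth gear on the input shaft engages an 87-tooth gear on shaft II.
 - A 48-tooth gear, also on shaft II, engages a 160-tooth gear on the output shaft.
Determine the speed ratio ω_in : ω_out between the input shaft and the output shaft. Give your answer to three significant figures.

13.2

Each stage contributes driven/driver: gear mesh 87/22 = 3.9545, gear mesh 160/48 = 3.3333.
Overall: 3.9545 × 3.3333 = 13.182.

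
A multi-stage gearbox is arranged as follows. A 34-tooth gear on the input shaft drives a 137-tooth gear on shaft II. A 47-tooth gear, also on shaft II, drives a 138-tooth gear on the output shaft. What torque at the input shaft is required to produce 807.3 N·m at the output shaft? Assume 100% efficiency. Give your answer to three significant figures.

68.2 N·m

Overall ratio R = 4.0294 × 2.9362 = 11.831.
Input torque = output torque / R = 807.3 / 11.831 = 68.236 N·m.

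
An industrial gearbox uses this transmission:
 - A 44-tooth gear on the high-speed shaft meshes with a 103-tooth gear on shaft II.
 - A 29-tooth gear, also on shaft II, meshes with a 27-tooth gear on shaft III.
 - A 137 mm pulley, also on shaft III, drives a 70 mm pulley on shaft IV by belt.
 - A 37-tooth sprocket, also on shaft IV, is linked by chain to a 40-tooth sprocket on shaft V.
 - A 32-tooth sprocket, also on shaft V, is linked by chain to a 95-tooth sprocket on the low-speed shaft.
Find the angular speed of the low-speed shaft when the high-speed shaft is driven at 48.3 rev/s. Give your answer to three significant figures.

13.5 rev/s

the high-speed shaft → shaft II (gear mesh, 103/44): 48.3 ÷ 2.3409 = 20.633 rev/s
shaft II → shaft III (gear mesh, 27/29): 20.633 ÷ 0.93103 = 22.161 rev/s
shaft III → shaft IV (belt, 70/137): 22.161 ÷ 0.51095 = 43.373 rev/s
shaft IV → shaft V (chain, 40/37): 43.373 ÷ 1.0811 = 40.12 rev/s
shaft V → the low-speed shaft (chain, 95/32): 40.12 ÷ 2.9688 = 13.514 rev/s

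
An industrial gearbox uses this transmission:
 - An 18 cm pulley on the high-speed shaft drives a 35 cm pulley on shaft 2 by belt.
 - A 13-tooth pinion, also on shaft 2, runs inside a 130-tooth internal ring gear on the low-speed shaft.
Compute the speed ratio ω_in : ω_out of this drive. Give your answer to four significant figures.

19.44

Each stage contributes driven/driver: belt 35/18 = 1.9444, internal gear 130/13 = 10.
Overall: 1.9444 × 10 = 19.444.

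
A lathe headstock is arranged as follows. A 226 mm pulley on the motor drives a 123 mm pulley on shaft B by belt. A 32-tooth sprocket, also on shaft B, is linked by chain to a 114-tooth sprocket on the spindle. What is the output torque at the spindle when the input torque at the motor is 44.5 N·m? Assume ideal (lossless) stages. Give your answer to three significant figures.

86.3 N·m

Belt: ratio = 123/226 = 0.54425; torque at shaft B = 44.5 × 0.54425 = 24.219 N·m.
Chain: ratio = 114/32 = 3.5625; torque at the spindle = 24.219 × 3.5625 = 86.28 N·m.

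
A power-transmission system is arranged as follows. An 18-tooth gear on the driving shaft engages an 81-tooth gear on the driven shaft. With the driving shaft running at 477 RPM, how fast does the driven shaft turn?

gear mesh 81/18 = 4.5 → 477/4.5 = 106 RPM

106 RPM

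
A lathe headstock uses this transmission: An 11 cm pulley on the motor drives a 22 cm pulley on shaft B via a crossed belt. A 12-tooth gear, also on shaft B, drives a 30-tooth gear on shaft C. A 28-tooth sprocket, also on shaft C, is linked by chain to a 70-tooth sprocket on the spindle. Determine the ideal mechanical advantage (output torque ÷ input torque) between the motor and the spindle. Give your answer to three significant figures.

Each stage contributes driven/driver: belt 22/11 = 2, gear mesh 30/12 = 2.5, chain 70/28 = 2.5.
Overall: 2 × 2.5 × 2.5 = 12.5.

12.5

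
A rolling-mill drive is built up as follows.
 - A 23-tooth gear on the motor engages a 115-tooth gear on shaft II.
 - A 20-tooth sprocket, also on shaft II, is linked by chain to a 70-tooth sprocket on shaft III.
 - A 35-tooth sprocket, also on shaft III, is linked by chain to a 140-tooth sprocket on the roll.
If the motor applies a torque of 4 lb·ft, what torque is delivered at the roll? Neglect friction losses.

280 lb·ft

Gear mesh: ratio = 115/23 = 5; torque at shaft II = 4 × 5 = 20 lb·ft.
Chain: ratio = 70/20 = 3.5; torque at shaft III = 20 × 3.5 = 70 lb·ft.
Chain: ratio = 140/35 = 4; torque at the roll = 70 × 4 = 280 lb·ft.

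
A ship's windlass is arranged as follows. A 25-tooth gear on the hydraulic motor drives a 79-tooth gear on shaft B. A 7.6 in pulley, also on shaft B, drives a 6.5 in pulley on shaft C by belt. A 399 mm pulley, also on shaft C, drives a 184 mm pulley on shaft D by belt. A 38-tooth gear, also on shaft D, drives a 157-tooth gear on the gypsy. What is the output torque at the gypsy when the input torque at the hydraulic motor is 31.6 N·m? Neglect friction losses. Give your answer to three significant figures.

Gear mesh: ratio = 79/25 = 3.16; torque at shaft B = 31.6 × 3.16 = 99.856 N·m.
Belt: ratio = 6.5/7.6 = 0.85526; torque at shaft C = 99.856 × 0.85526 = 85.403 N·m.
Belt: ratio = 184/399 = 0.46115; torque at shaft D = 85.403 × 0.46115 = 39.384 N·m.
Gear mesh: ratio = 157/38 = 4.1316; torque at the gypsy = 39.384 × 4.1316 = 162.72 N·m.

163 N·m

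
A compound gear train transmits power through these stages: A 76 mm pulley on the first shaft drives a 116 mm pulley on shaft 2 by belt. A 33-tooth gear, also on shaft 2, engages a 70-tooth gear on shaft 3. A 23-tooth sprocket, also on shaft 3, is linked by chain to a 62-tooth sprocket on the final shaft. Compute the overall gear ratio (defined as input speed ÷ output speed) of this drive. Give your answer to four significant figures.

8.728

Each stage contributes driven/driver: belt 116/76 = 1.5263, gear mesh 70/33 = 2.1212, chain 62/23 = 2.6957.
Overall: 1.5263 × 2.1212 × 2.6957 = 8.7276.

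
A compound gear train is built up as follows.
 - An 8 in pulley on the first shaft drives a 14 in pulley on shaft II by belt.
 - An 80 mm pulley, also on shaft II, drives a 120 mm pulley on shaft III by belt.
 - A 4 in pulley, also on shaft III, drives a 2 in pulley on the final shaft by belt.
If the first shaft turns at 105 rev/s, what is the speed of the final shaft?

80 rev/s

Belt: ratio = 14/8 = 1.75, so shaft II turns at 105 / 1.75 = 60 rev/s.
Belt: ratio = 120/80 = 1.5, so shaft III turns at 60 / 1.5 = 40 rev/s.
Belt: ratio = 2/4 = 0.5, so the final shaft turns at 40 / 0.5 = 80 rev/s.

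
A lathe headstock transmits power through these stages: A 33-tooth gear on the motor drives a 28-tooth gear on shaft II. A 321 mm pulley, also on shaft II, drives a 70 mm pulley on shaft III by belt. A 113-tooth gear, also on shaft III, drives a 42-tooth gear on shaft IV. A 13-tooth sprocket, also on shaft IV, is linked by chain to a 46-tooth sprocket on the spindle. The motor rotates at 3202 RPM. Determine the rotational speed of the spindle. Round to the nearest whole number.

Gear mesh: ratio = 28/33 = 0.84848, so shaft II turns at 3202 / 0.84848 = 3773.8 RPM.
Belt: ratio = 70/321 = 0.21807, so shaft III turns at 3773.8 / 0.21807 = 17306 RPM.
Gear mesh: ratio = 42/113 = 0.37168, so shaft IV turns at 17306 / 0.37168 = 46560 RPM.
Chain: ratio = 46/13 = 3.5385, so the spindle turns at 46560 / 3.5385 = 13158 RPM.

13158 RPM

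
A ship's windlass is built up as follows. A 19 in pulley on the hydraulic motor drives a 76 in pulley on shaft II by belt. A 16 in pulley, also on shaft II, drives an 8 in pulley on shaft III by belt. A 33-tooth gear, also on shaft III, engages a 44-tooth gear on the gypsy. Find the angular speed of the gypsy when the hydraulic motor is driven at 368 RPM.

the hydraulic motor → shaft II (belt, 76/19): 368 ÷ 4 = 92 RPM
shaft II → shaft III (belt, 8/16): 92 ÷ 0.5 = 184 RPM
shaft III → the gypsy (gear mesh, 44/33): 184 ÷ 1.3333 = 138 RPM

138 RPM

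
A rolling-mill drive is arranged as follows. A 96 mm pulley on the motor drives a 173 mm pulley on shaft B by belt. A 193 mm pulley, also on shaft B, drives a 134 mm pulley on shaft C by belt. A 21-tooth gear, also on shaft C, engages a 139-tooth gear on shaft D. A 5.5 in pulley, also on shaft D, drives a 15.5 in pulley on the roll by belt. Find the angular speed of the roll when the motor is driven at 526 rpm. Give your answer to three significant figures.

Belt: ratio = 173/96 = 1.8021, so shaft B turns at 526 / 1.8021 = 291.88 rpm.
Belt: ratio = 134/193 = 0.6943, so shaft C turns at 291.88 / 0.6943 = 420.4 rpm.
Gear mesh: ratio = 139/21 = 6.619, so shaft D turns at 420.4 / 6.619 = 63.514 rpm.
Belt: ratio = 15.5/5.5 = 2.8182, so the roll turns at 63.514 / 2.8182 = 22.537 rpm.

22.5 rpm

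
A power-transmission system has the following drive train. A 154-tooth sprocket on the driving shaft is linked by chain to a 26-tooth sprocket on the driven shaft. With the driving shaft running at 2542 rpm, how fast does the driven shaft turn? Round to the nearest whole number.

15056 rpm

Chain: ratio = 26/154 = 0.16883, so the driven shaft turns at 2542 / 0.16883 = 15056 rpm.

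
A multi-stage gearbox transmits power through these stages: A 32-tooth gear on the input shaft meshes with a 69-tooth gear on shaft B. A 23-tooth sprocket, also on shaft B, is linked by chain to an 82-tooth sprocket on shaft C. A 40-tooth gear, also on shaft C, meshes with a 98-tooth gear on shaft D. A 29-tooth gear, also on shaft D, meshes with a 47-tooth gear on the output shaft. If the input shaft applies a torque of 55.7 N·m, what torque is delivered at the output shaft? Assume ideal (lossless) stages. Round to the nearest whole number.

gear mesh 69/32 = 2.1562 → τ = 55.7·2.1562 = 120.1 N·m
chain 82/23 = 3.5652 → τ = 120.1·3.5652 = 428.19 N·m
gear mesh 98/40 = 2.45 → τ = 428.19·2.45 = 1049.1 N·m
gear mesh 47/29 = 1.6207 → τ = 1049.1·1.6207 = 1700.2 N·m

1700 N·m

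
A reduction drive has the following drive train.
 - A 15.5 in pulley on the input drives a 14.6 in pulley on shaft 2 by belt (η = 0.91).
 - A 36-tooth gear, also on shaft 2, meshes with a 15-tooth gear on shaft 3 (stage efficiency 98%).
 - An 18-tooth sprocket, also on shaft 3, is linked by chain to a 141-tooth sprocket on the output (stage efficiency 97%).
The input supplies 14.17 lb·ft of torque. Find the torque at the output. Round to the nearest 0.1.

belt 14.6/15.5 = 0.94194 → τ = 14.17·0.94194·0.91 = 12.146 lb·ft
gear mesh 15/36 = 0.41667 → τ = 12.146·0.41667·0.98 = 4.9596 lb·ft
chain 141/18 = 7.8333 → τ = 4.9596·7.8333·0.97 = 37.685 lb·ft

37.7 lb·ft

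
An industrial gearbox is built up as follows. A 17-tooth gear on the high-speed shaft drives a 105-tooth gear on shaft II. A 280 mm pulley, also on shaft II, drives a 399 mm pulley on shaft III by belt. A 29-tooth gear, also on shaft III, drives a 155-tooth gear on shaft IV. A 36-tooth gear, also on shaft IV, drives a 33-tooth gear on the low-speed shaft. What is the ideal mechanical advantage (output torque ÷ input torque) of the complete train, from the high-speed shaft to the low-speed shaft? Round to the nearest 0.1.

Each stage contributes driven/driver: gear mesh 105/17 = 6.1765, belt 399/280 = 1.425, gear mesh 155/29 = 5.3448, gear mesh 33/36 = 0.91667.
Overall: 6.1765 × 1.425 × 5.3448 × 0.91667 = 43.122.

43.1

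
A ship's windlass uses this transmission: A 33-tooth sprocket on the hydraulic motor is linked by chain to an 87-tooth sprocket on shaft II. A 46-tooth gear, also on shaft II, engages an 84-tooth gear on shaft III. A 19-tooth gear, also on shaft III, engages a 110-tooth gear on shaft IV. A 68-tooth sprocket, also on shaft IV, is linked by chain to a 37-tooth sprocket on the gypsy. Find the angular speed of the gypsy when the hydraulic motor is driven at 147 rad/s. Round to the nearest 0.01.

9.69 rad/s

chain 87/33 = 2.6364 → 147/2.6364 = 55.759 rad/s
gear mesh 84/46 = 1.8261 → 55.759/1.8261 = 30.534 rad/s
gear mesh 110/19 = 5.7895 → 30.534/5.7895 = 5.2741 rad/s
chain 37/68 = 0.54412 → 5.2741/0.54412 = 9.693 rad/s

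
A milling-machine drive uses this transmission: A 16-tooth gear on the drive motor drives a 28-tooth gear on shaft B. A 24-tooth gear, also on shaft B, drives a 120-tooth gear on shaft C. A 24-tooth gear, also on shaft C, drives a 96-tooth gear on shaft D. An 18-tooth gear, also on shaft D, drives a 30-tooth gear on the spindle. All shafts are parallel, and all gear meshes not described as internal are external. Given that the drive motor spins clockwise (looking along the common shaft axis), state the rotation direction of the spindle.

the drive motor → shaft B: external mesh, 1 reversal → CCW.
shaft B → shaft C: external mesh, 1 reversal → CW.
shaft C → shaft D: external mesh, 1 reversal → CCW.
shaft D → the spindle: external mesh, 1 reversal → CW.
4 reversals in total — an even number — so the spindle turns the same way as the drive motor.

clockwise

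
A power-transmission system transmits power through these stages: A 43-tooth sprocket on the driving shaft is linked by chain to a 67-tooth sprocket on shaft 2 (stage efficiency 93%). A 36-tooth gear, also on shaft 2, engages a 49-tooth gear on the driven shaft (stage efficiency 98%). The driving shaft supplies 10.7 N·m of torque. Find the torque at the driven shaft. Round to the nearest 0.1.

20.7 N·m

Chain: ratio = 67/43 = 1.5581; torque at shaft 2 = 10.7 × 1.5581 × 0.93 = 15.505 N·m.
Gear mesh: ratio = 49/36 = 1.3611; torque at the driven shaft = 15.505 × 1.3611 × 0.98 = 20.682 N·m.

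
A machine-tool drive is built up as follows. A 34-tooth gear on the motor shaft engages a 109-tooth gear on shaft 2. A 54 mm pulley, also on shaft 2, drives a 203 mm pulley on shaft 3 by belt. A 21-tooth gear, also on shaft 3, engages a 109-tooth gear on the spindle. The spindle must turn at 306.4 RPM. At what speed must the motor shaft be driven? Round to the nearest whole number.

Overall ratio R = 3.2059 × 3.7593 × 5.1905 = 62.554.
Required input speed = output speed × R = 306.4 × 62.554 = 19167 RPM.

19167 RPM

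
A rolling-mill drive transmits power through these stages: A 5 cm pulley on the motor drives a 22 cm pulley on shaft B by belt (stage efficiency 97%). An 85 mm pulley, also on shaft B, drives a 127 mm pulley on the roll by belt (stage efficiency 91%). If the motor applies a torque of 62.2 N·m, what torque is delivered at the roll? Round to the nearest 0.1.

belt 22/5 = 4.4 → τ = 62.2·4.4·0.97 = 265.47 N·m
belt 127/85 = 1.4941 → τ = 265.47·1.4941·0.91 = 360.94 N·m

360.9 N·m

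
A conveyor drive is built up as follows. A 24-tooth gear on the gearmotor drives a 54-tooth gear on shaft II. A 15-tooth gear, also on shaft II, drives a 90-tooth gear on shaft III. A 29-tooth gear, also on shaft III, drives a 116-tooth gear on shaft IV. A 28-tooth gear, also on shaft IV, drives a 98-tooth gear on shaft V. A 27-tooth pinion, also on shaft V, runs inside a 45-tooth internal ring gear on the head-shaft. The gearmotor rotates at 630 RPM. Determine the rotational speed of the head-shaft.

2 RPM

gear mesh 54/24 = 2.25 → 630/2.25 = 280 RPM
gear mesh 90/15 = 6 → 280/6 = 46.667 RPM
gear mesh 116/29 = 4 → 46.667/4 = 11.667 RPM
gear mesh 98/28 = 3.5 → 11.667/3.5 = 3.3333 RPM
internal gear 45/27 = 1.6667 → 3.3333/1.6667 = 2 RPM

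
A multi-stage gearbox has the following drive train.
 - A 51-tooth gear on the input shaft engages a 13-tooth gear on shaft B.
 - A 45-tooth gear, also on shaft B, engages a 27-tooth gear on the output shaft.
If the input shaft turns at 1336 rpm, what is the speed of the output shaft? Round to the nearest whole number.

8735 rpm

gear mesh 13/51 = 0.2549 → 1336/0.2549 = 5241.2 rpm
gear mesh 27/45 = 0.6 → 5241.2/0.6 = 8735.4 rpm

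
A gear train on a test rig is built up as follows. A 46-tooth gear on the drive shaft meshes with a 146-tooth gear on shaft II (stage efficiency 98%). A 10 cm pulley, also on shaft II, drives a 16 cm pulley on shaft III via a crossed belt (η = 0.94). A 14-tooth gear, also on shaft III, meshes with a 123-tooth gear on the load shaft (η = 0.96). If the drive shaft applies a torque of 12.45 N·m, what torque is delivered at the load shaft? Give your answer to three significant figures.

491 N·m

Gear mesh: ratio = 146/46 = 3.1739; torque at shaft II = 12.45 × 3.1739 × 0.98 = 38.725 N·m.
Belt: ratio = 16/10 = 1.6; torque at shaft III = 38.725 × 1.6 × 0.94 = 58.242 N·m.
Gear mesh: ratio = 123/14 = 8.7857; torque at the load shaft = 58.242 × 8.7857 × 0.96 = 491.23 N·m.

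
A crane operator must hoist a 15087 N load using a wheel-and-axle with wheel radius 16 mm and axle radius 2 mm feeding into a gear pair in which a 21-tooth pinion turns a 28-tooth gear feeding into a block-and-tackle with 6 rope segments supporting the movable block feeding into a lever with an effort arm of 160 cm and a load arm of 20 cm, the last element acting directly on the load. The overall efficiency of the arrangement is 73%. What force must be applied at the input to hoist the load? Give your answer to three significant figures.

Wheel-and-axle MA = R/r = 16/2 = 8.
Gear pair MA = 28/21 = 1.3333.
Block-and-tackle MA = number of supporting rope parts = 6.
Lever MA = effort arm / load arm = 160/20 = 8.
Combined ideal MA = 8 × 1.3333 × 6 × 8 = 512.
Actual MA = 512 × 0.73 = 373.76.
Effort = load / actual MA = 15087 / 373.76 = 40.365 N.

40.4 N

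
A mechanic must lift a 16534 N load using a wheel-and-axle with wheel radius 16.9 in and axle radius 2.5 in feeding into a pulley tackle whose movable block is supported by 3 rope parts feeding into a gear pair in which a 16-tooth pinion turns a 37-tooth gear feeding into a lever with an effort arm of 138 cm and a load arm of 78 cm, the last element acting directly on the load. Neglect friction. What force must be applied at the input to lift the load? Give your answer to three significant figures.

Wheel-and-axle MA = R/r = 16.9/2.5 = 6.76.
Block-and-tackle MA = number of supporting rope parts = 3.
Gear pair MA = 37/16 = 2.3125.
Lever MA = effort arm / load arm = 138/78 = 1.7692.
Combined ideal MA = 6.76 × 3 × 2.3125 × 1.7692 = 82.972.
Effort = load / MA = 16534 / 82.972 = 199.27 N.

199 N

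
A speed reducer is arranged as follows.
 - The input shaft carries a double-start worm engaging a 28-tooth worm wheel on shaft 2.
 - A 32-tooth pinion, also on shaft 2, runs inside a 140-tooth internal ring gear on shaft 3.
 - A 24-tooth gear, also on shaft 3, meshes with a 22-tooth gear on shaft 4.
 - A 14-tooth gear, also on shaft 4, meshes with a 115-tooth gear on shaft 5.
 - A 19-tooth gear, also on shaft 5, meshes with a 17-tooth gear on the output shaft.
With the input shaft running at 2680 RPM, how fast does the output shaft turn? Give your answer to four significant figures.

6.495 RPM

worm 28/2 = 14 → 2680/14 = 191.43 RPM
internal gear 140/32 = 4.375 → 191.43/4.375 = 43.755 RPM
gear mesh 22/24 = 0.91667 → 43.755/0.91667 = 47.733 RPM
gear mesh 115/14 = 8.2143 → 47.733/8.2143 = 5.811 RPM
gear mesh 17/19 = 0.89474 → 5.811/0.89474 = 6.4946 RPM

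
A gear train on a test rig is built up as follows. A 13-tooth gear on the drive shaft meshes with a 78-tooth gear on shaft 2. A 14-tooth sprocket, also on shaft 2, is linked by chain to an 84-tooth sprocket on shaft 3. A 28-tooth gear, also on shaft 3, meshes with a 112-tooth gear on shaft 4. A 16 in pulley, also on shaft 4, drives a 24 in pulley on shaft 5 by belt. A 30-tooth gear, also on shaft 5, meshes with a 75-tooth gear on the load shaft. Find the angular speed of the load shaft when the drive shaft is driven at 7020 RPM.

the drive shaft → shaft 2 (gear mesh, 78/13): 7020 ÷ 6 = 1170 RPM
shaft 2 → shaft 3 (chain, 84/14): 1170 ÷ 6 = 195 RPM
shaft 3 → shaft 4 (gear mesh, 112/28): 195 ÷ 4 = 48.75 RPM
shaft 4 → shaft 5 (belt, 24/16): 48.75 ÷ 1.5 = 32.5 RPM
shaft 5 → the load shaft (gear mesh, 75/30): 32.5 ÷ 2.5 = 13 RPM

13 RPM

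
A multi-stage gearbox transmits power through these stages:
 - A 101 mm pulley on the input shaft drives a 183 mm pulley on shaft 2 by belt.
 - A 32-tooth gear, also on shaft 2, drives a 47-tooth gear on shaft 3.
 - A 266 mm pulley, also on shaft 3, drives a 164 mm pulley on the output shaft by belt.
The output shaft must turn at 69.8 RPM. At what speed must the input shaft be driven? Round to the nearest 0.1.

114.5 RPM

Overall ratio R = 1.8119 × 1.4688 × 0.61654 = 1.6407.
Required input speed = output speed × R = 69.8 × 1.6407 = 114.52 RPM.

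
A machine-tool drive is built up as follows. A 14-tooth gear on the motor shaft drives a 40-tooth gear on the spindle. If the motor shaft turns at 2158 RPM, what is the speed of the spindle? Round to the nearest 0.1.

755.3 RPM

gear mesh 40/14 = 2.8571 → 2158/2.8571 = 755.3 RPM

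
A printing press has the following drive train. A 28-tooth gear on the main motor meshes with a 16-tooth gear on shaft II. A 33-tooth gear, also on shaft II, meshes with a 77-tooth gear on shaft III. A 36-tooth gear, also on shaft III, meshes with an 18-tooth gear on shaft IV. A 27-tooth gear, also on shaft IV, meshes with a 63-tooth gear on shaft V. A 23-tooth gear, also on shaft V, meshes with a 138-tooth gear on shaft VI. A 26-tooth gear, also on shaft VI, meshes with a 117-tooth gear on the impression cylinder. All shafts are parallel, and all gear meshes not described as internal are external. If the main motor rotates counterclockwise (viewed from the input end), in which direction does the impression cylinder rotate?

counterclockwise

the main motor → shaft II: external mesh, 1 reversal → CW.
shaft II → shaft III: external mesh, 1 reversal → CCW.
shaft III → shaft IV: external mesh, 1 reversal → CW.
shaft IV → shaft V: external mesh, 1 reversal → CCW.
shaft V → shaft VI: external mesh, 1 reversal → CW.
shaft VI → the impression cylinder: external mesh, 1 reversal → CCW.
6 reversals in total — an even number — so the impression cylinder turns the same way as the main motor.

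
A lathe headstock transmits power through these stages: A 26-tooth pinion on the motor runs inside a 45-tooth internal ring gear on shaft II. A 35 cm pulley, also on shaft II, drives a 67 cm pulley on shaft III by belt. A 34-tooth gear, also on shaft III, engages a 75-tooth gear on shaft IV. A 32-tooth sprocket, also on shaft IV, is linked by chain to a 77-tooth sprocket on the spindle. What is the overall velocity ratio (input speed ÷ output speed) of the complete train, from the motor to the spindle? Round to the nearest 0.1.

17.6

Each stage contributes driven/driver: internal gear 45/26 = 1.7308, belt 67/35 = 1.9143, gear mesh 75/34 = 2.2059, chain 77/32 = 2.4062.
Overall: 1.7308 × 1.9143 × 2.2059 × 2.4062 = 17.586.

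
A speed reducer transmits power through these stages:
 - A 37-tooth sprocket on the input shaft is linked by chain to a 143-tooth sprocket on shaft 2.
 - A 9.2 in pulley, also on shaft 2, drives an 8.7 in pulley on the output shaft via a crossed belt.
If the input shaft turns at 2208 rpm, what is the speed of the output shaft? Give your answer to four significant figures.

chain 143/37 = 3.8649 → 2208/3.8649 = 571.3 rpm
belt 8.7/9.2 = 0.94565 → 571.3/0.94565 = 604.13 rpm

604.1 rpm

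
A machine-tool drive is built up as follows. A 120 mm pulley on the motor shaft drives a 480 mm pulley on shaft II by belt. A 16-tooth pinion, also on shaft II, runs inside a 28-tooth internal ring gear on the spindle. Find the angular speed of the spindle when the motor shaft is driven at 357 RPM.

51 RPM

Belt: ratio = 480/120 = 4, so shaft II turns at 357 / 4 = 89.25 RPM.
Internal gear: ratio = 28/16 = 1.75, so the spindle turns at 89.25 / 1.75 = 51 RPM.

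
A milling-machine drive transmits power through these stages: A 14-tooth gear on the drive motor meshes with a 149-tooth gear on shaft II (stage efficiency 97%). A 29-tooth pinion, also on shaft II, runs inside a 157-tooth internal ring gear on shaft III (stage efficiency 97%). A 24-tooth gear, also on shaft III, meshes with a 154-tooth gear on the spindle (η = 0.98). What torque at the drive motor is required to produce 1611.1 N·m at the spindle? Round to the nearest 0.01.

4.73 N·m

Overall ratio R = 10.643 × 5.4138 × 6.4167 = 369.72; overall efficiency η = 0.97 × 0.97 × 0.98 = 0.9221.
Input torque = output torque / (R × η) = 1611.1 / (369.72 × 0.9221) = 4.7259 N·m.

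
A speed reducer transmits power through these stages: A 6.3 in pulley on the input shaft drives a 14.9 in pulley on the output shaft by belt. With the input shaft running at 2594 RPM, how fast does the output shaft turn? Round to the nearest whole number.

Belt: ratio = 14.9/6.3 = 2.3651, so the output shaft turns at 2594 / 2.3651 = 1096.8 RPM.

1097 RPM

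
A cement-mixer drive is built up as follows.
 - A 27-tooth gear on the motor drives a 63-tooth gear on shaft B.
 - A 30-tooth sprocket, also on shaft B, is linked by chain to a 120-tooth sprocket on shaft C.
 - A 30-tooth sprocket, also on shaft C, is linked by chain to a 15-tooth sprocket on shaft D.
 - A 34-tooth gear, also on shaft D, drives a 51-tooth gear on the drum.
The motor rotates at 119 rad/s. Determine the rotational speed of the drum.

gear mesh 63/27 = 2.3333 → 119/2.3333 = 51 rad/s
chain 120/30 = 4 → 51/4 = 12.75 rad/s
chain 15/30 = 0.5 → 12.75/0.5 = 25.5 rad/s
gear mesh 51/34 = 1.5 → 25.5/1.5 = 17 rad/s

17 rad/s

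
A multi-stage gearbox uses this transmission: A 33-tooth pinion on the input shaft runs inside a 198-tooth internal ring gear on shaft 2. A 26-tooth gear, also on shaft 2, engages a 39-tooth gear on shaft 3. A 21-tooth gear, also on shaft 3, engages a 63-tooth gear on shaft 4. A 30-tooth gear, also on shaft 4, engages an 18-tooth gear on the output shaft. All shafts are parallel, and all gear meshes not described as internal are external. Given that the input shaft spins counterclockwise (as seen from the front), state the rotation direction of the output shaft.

clockwise

the input shaft → shaft 2: internal mesh, same direction → CCW.
shaft 2 → shaft 3: external mesh, 1 reversal → CW.
shaft 3 → shaft 4: external mesh, 1 reversal → CCW.
shaft 4 → the output shaft: external mesh, 1 reversal → CW.
3 reversals in total — an odd number — so the output shaft turns opposite to the input shaft.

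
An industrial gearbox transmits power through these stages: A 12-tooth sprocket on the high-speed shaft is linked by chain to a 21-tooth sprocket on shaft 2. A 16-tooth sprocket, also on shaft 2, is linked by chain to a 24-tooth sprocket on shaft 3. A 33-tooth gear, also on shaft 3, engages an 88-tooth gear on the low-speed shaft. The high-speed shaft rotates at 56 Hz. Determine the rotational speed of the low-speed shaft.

8 Hz

Chain: ratio = 21/12 = 1.75, so shaft 2 turns at 56 / 1.75 = 32 Hz.
Chain: ratio = 24/16 = 1.5, so shaft 3 turns at 32 / 1.5 = 21.333 Hz.
Gear mesh: ratio = 88/33 = 2.6667, so the low-speed shaft turns at 21.333 / 2.6667 = 8 Hz.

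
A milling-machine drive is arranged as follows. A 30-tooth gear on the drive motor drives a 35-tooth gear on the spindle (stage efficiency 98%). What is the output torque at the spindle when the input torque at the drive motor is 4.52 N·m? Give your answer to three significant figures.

gear mesh 35/30 = 1.1667 → τ = 4.52·1.1667·0.98 = 5.1679 N·m

5.17 N·m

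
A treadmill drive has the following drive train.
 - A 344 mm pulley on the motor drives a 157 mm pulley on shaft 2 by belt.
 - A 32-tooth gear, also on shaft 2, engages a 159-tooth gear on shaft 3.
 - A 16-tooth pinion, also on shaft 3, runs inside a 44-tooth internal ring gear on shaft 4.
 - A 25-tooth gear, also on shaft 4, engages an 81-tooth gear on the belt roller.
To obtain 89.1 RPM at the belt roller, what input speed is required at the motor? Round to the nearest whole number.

Overall ratio R = 0.4564 × 4.9688 × 2.75 × 3.24 = 20.205.
Required input speed = output speed × R = 89.1 × 20.205 = 1800.3 RPM.

1800 RPM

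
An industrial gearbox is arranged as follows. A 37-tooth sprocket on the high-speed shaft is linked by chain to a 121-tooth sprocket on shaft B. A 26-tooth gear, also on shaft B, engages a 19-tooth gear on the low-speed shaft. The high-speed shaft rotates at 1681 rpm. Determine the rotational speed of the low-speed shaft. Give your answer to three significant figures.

703 rpm

the high-speed shaft → shaft B (chain, 121/37): 1681 ÷ 3.2703 = 514.02 rpm
shaft B → the low-speed shaft (gear mesh, 19/26): 514.02 ÷ 0.73077 = 703.4 rpm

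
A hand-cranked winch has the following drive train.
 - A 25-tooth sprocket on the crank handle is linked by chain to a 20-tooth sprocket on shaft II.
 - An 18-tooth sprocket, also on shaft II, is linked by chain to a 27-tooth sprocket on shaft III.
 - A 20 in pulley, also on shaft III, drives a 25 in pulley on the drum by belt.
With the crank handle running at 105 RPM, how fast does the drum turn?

70 RPM

Chain: ratio = 20/25 = 0.8, so shaft II turns at 105 / 0.8 = 131.25 RPM.
Chain: ratio = 27/18 = 1.5, so shaft III turns at 131.25 / 1.5 = 87.5 RPM.
Belt: ratio = 25/20 = 1.25, so the drum turns at 87.5 / 1.25 = 70 RPM.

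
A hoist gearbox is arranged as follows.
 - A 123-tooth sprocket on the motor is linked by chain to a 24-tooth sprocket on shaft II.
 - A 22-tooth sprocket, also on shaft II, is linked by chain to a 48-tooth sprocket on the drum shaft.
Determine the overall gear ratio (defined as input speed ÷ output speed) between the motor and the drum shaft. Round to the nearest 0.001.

Each stage contributes driven/driver: chain 24/123 = 0.19512, chain 48/22 = 2.1818.
Overall: 0.19512 × 2.1818 = 0.42572.

0.426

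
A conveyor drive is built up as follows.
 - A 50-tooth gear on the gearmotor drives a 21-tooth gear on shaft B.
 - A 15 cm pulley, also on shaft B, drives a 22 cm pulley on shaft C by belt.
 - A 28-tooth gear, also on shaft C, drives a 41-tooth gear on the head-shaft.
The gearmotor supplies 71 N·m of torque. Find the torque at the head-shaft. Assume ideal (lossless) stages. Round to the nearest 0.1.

gear mesh 21/50 = 0.42 → τ = 71·0.42 = 29.82 N·m
belt 22/15 = 1.4667 → τ = 29.82·1.4667 = 43.736 N·m
gear mesh 41/28 = 1.4643 → τ = 43.736·1.4643 = 64.042 N·m

64.0 N·m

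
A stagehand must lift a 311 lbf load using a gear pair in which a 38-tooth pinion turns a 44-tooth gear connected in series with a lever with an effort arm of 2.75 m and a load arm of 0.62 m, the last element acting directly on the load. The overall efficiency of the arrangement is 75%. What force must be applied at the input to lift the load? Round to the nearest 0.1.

Gear pair MA = 44/38 = 1.1579.
Lever MA = effort arm / load arm = 2.75/0.62 = 4.4355.
Combined ideal MA = 1.1579 × 4.4355 = 5.1358.
Actual MA = 5.1358 × 0.75 = 3.8519.
Effort = load / actual MA = 311 / 3.8519 = 80.74 lbf.

80.7 lbf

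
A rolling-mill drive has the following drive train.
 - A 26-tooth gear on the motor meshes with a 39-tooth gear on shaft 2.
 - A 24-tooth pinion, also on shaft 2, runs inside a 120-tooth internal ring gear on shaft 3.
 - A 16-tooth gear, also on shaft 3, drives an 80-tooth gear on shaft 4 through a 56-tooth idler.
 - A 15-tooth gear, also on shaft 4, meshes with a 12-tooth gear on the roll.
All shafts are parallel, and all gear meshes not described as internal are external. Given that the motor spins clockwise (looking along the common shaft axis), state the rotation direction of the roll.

clockwise

the motor → shaft 2: external mesh, 1 reversal → CCW.
shaft 2 → shaft 3: internal mesh, same direction → CCW.
shaft 3 → shaft 4: driver → idler → driven is 2 external meshes, 2 reversals → CCW.
shaft 4 → the roll: external mesh, 1 reversal → CW.
4 reversals in total — an even number — so the roll turns the same way as the motor.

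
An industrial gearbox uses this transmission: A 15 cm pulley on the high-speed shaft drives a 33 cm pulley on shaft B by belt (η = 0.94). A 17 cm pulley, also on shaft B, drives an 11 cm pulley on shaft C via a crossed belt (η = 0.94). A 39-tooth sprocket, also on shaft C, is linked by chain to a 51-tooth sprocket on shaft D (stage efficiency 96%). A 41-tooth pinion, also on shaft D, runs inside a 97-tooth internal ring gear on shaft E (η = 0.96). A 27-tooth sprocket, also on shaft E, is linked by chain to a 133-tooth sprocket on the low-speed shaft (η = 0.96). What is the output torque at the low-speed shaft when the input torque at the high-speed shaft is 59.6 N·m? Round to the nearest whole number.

Belt: ratio = 33/15 = 2.2; torque at shaft B = 59.6 × 2.2 × 0.94 = 123.25 N·m.
Belt: ratio = 11/17 = 0.64706; torque at shaft C = 123.25 × 0.64706 × 0.94 = 74.967 N·m.
Chain: ratio = 51/39 = 1.3077; torque at shaft D = 74.967 × 1.3077 × 0.96 = 94.112 N·m.
Internal gear: ratio = 97/41 = 2.3659; torque at shaft E = 94.112 × 2.3659 × 0.96 = 213.75 N·m.
Chain: ratio = 133/27 = 4.9259; torque at the low-speed shaft = 213.75 × 4.9259 × 0.96 = 1010.8 N·m.

1011 N·m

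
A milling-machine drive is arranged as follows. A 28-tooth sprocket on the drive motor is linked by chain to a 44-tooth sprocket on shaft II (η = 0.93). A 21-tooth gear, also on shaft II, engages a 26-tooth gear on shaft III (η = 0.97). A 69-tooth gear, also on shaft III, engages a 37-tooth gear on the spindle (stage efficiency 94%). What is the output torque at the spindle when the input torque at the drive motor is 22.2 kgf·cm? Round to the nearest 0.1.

chain 44/28 = 1.5714 → τ = 22.2·1.5714·0.93 = 32.444 kgf·cm
gear mesh 26/21 = 1.2381 → τ = 32.444·1.2381·0.97 = 38.963 kgf·cm
gear mesh 37/69 = 0.53623 → τ = 38.963·0.53623·0.94 = 19.64 kgf·cm

19.6 kgf·cm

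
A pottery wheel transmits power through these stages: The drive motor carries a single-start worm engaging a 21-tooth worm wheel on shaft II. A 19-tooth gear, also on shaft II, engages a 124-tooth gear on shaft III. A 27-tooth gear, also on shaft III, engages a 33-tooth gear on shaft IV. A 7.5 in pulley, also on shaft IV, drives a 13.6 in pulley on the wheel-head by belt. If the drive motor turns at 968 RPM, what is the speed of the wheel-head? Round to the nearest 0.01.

3.19 RPM

Worm: ratio = 21/1 = 21, so shaft II turns at 968 / 21 = 46.095 RPM.
Gear mesh: ratio = 124/19 = 6.5263, so shaft III turns at 46.095 / 6.5263 = 7.063 RPM.
Gear mesh: ratio = 33/27 = 1.2222, so shaft IV turns at 7.063 / 1.2222 = 5.7788 RPM.
Belt: ratio = 13.6/7.5 = 1.8133, so the wheel-head turns at 5.7788 / 1.8133 = 3.1868 RPM.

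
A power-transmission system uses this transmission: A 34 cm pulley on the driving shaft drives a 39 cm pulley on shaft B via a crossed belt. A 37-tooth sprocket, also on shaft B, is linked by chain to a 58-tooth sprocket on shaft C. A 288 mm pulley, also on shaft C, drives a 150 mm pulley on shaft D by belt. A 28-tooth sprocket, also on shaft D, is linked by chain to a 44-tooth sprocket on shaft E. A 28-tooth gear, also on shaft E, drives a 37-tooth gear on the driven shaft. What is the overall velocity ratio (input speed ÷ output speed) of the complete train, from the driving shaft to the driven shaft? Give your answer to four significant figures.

Each stage contributes driven/driver: belt 39/34 = 1.1471, chain 58/37 = 1.5676, belt 150/288 = 0.52083, chain 44/28 = 1.5714, gear mesh 37/28 = 1.3214.
Overall: 1.1471 × 1.5676 × 0.52083 × 1.5714 × 1.3214 = 1.9447.

1.945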